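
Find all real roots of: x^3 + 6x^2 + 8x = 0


The constant term is 0, so x = 0 is a root. Factor out x:
  x(x^2 + 6x + 8) = 0
Solve the quadratic x^2 + 6x + 8 = 0: discriminant = 6^2 - 4(1)(8) = 36 - 32 = 4.
sqrt(4) = 2, so x = (-6 ± 2)/2: x = -2 or x = -4.

x = -4, x = -2, x = 0


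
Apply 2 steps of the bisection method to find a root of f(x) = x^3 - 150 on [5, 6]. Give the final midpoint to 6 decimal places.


f(x) = x^3 - 150
f(5) = -25 < 0
f(6) = 66 > 0

Step 1: midpoint = (5.000000 + 6.000000)/2 = 5.500000
  f(5.500000) = 16.375000
  f(mid) > 0, so root is in [5.000000, 5.500000]

Step 2: midpoint = (5.000000 + 5.500000)/2 = 5.250000
  f(5.250000) = -5.296875
  f(mid) < 0, so root is in [5.250000, 5.500000]

midpoint = 5.250000


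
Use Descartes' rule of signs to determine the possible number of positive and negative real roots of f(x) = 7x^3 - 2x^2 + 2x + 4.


Descartes' rule of signs:

For positive roots, count sign changes in f(x) = 7x^3 - 2x^2 + 2x + 4:
Signs of coefficients: +, -, +, +
Number of sign changes: 2
Possible positive real roots: 2, 0

For negative roots, examine f(-x) = -7x^3 - 2x^2 - 2x + 4:
Signs of coefficients: -, -, -, +
Number of sign changes: 1
Possible negative real roots: 1

Positive roots: 2 or 0; Negative roots: 1


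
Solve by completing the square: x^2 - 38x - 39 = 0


Start: x^2 - 38x - 39 = 0
Move constant: x^2 - 38x = 39
Half of -38 is -19, squared is 361
Add 361 to both sides: x^2 - 38x + 361 = 400
(x - 19)^2 = 400
x - 19 = ±20
x = 19 + 20 = 39 or x = 19 - 20 = -1

x = -1, x = 39


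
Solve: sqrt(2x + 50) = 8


Square both sides: 2x + 50 = 8^2 = 64
2x = 64 - 50 = 14
x = 7
Check: sqrt(2*7 + 50) = sqrt(64) = 8 ✓

x = 7


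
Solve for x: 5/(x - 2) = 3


Multiply both sides by (x - 2): 5 = 3(x - 2)
Distribute: 5 = 3x - 6
3x = 5 + 6 = 11
x = 11/3

x = 11/3


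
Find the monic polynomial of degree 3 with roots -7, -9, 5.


A monic polynomial with roots -7, -9, 5 is:
p(x) = (x + 7)(x + 9)(x - 5)
After multiplying by (x + 7): x + 7
After multiplying by (x + 9): x^2 + 16x + 63
After multiplying by (x - 5): x^3 + 11x^2 - 17x - 315

x^3 + 11x^2 - 17x - 315


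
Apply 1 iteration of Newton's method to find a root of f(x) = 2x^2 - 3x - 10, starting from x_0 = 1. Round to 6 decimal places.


Newton's method: x_(n+1) = x_n - f(x_n)/f'(x_n)
f(x) = 2x^2 - 3x - 10
f'(x) = 4x - 3

Iteration 1:
  f(1.000000) = -11.000000
  f'(1.000000) = 1.000000
  x_1 = 1.000000 - (-11.000000)/(1.000000) = 12.000000

x_1 = 12.000000


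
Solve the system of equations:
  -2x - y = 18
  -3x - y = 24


Using Cramer's rule:
Determinant D = (-2)(-1) - (-3)(-1) = 2 - 3 = -1
Dx = (18)(-1) - (24)(-1) = -18 + 24 = 6
Dy = (-2)(24) - (-3)(18) = -48 + 54 = 6
x = Dx/D = 6/-1 = -6
y = Dy/D = 6/-1 = -6

x = -6, y = -6


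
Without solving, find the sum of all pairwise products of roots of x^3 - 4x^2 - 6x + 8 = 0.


By Vieta's formulas for x^3 + bx^2 + cx + d = 0:
  r1 + r2 + r3 = -b/a = 4
  r1*r2 + r1*r3 + r2*r3 = c/a = -6
  r1*r2*r3 = -d/a = -8


Sum of pairwise products = -6


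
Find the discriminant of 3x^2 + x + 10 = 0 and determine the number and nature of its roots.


For ax^2 + bx + c = 0, discriminant D = b^2 - 4ac
Here a = 3, b = 1, c = 10
D = (1)^2 - 4(3)(10) = 1 - 120 = -119

D = -119 < 0
The equation has no real roots (2 complex conjugate roots).

Discriminant = -119, no real roots (2 complex conjugate roots)


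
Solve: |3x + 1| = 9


An absolute value equation |expr| = 9 gives two cases:
Case 1: 3x + 1 = 9
  3x = 8, so x = 8/3
Case 2: 3x + 1 = -9
  3x = -10, so x = -10/3

x = -10/3, x = 8/3


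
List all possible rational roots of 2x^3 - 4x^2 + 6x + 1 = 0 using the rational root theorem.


Rational root theorem: possible roots are ±p/q where:
  p divides the constant term (1): p ∈ {1}
  q divides the leading coefficient (2): q ∈ {1, 2}

All possible rational roots: -1, -1/2, 1/2, 1

-1, -1/2, 1/2, 1


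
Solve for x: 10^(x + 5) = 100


Express both sides with the same base.
100 = 10^2
Since the bases match, equate exponents: x + 5 = 2
So x = 2 - (5) = -3

x = -3


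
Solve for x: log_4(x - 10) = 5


Convert to exponential form: x - 10 = 4^5 = 1024
x = 1024 + 10 = 1034
Check: log_4(1034 - 10) = log_4(1024) = log_4(1024) = 5 ✓

x = 1034


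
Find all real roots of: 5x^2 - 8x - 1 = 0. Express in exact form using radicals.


Using the quadratic formula: x = (-b ± sqrt(b^2 - 4ac)) / (2a)
Here a = 5, b = -8, c = -1
Discriminant = b^2 - 4ac = (-8)^2 - 4(5)(-1) = 64 + 20 = 84
Since discriminant = 84 > 0, there are two real roots.
x = (8 ± 2*sqrt(21)) / 10
Simplifying: x = (4 ± sqrt(21)) / 5
Numerically: x ≈ 1.7165 or x ≈ -0.1165

x = (4 + sqrt(21)) / 5 or x = (4 - sqrt(21)) / 5


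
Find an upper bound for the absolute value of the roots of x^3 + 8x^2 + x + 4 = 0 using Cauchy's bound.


Cauchy's bound: all roots r satisfy |r| <= 1 + max(|a_i/a_n|) for i = 0,...,n-1
where a_n is the leading coefficient.

Coefficients: [1, 8, 1, 4]
Leading coefficient a_n = 1
Ratios |a_i/a_n|: 8, 1, 4
Maximum ratio: 8
Cauchy's bound: |r| <= 1 + 8 = 9

Upper bound = 9


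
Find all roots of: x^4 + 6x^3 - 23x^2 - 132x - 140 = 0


Let p(x) = x^4 + 6x^3 - 23x^2 - 132x - 140. By the rational root theorem (leading coefficient 1), any rational root is an integer divisor of 140: try ±1, ±2, ... in turn.
Test x = 1: value = -288 ≠ 0.
Test x = -1: value = -36 ≠ 0.
Test x = 2: value = -432 ≠ 0.
Test x = -2: value = 0 ✓, so (x + 2) is a factor.
Synthetic division by (x + 2): bring down 1; 1(-2) + 6 = 4; 4(-2) - 23 = -31; (-31)(-2) - 132 = -70; (-70)(-2) - 140 = 0 → quotient x^3 + 4x^2 - 31x - 70, remainder 0.
Continue with the quotient x^3 + 4x^2 - 31x - 70 (candidates must divide 70; re-test x = -2 first in case it repeats).
Test x = -2: value = 0 ✓, so (x + 2) is a factor.
Synthetic division by (x + 2): bring down 1; 1(-2) + 4 = 2; 2(-2) - 31 = -35; (-35)(-2) - 70 = 0 → quotient x^2 + 2x - 35, remainder 0.
Solve the quadratic x^2 + 2x - 35 = 0: discriminant = 2^2 - 4(1)(-35) = 4 + 140 = 144.
sqrt(144) = 12, so x = (-2 ± 12)/2: x = 5 or x = -7.
Collecting all roots found:

x = -7, x = -2 (multiplicity 2), x = 5


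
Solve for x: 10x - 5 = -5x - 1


Starting with: 10x - 5 = -5x - 1
Move all x terms to left: (10 + 5)x = -1 + 5
Simplify: 15x = 4
Divide both sides by 15: x = 4/15

x = 4/15


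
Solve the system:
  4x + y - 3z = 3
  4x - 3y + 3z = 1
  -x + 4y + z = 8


Using Cramer's rule. Expand each determinant along the first row.
D  = 4*[(-3)*1 - 3*4] - 1*[4*1 - 3*(-1)] + (-3)*[4*4 - (-3)*(-1)]
  = 4*(-15) - 1*(7) + (-3)*(13) = -106
Dx = 3*[(-3)*1 - 3*4] - 1*[1*1 - 3*8] + (-3)*[1*4 - (-3)*8]
  = 3*(-15) - 1*(-23) + (-3)*(28) = -106
Dy = 4*[1*1 - 3*8] - 3*[4*1 - 3*(-1)] + (-3)*[4*8 - 1*(-1)]
  = 4*(-23) - 3*(7) + (-3)*(33) = -212
Dz = 4*[(-3)*8 - 1*4] - 1*[4*8 - 1*(-1)] + 3*[4*4 - (-3)*(-1)]
  = 4*(-28) - 1*(33) + 3*(13) = -106
x = Dx/D = -106/-106 = 1, y = Dy/D = -212/-106 = 2, z = Dz/D = -106/-106 = 1
Check eq1: (4)(1) + (1)(2) + (-3)(1) = 3 = 3 ✓
Check eq2: (4)(1) + (-3)(2) + (3)(1) = 1 = 1 ✓
Check eq3: (-1)(1) + (4)(2) + (1)(1) = 8 = 8 ✓

x = 1, y = 2, z = 1


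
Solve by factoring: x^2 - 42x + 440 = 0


We need two numbers that multiply to 440 and add to -42.
Those numbers are -22 and -20 (since (-22) * (-20) = 440 and (-22) + (-20) = -42).
So x^2 - 42x + 440 = (x - 22)(x - 20) = 0
Setting each factor to zero: x = 22 or x = 20

x = 20, x = 22


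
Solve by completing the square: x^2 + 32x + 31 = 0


Start: x^2 + 32x + 31 = 0
Move constant: x^2 + 32x = -31
Half of 32 is 16, squared is 256
Add 256 to both sides: x^2 + 32x + 256 = 225
(x + 16)^2 = 225
x + 16 = ±15
x = -16 + 15 = -1 or x = -16 - 15 = -31

x = -31, x = -1


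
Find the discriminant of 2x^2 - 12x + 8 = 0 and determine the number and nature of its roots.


For ax^2 + bx + c = 0, discriminant D = b^2 - 4ac
Here a = 2, b = -12, c = 8
D = (-12)^2 - 4(2)(8) = 144 - 64 = 80

D = 80 > 0 but not a perfect square
The equation has 2 distinct real irrational roots.

Discriminant = 80, 2 distinct real irrational roots


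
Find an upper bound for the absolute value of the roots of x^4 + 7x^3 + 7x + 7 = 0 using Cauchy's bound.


Cauchy's bound: all roots r satisfy |r| <= 1 + max(|a_i/a_n|) for i = 0,...,n-1
where a_n is the leading coefficient.

Coefficients: [1, 7, 0, 7, 7]
Leading coefficient a_n = 1
Ratios |a_i/a_n|: 7, 0, 7, 7
Maximum ratio: 7
Cauchy's bound: |r| <= 1 + 7 = 8

Upper bound = 8


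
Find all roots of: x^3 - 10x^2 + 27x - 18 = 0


Let p(x) = x^3 - 10x^2 + 27x - 18. By the rational root theorem (leading coefficient 1), any rational root is an integer divisor of 18: try ±1, ±2, ... in turn.
Test x = 1: value = 0 ✓, so (x - 1) is a factor.
Synthetic division by (x - 1): bring down 1; 1(1) - 10 = -9; (-9)(1) + 27 = 18; 18(1) - 18 = 0 → quotient x^2 - 9x + 18, remainder 0.
Solve the quadratic x^2 - 9x + 18 = 0: discriminant = (-9)^2 - 4(1)(18) = 81 - 72 = 9.
sqrt(9) = 3, so x = (9 ± 3)/2: x = 6 or x = 3.
Collecting all roots found:

x = 1, x = 3, x = 6


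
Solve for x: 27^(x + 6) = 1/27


Express both sides with the same base.
1/27 = 27^(-1)
Since the bases match, equate exponents: x + 6 = -1
So x = -1 - (6) = -7

x = -7


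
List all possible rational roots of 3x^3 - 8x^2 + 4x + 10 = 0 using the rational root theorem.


Rational root theorem: possible roots are ±p/q where:
  p divides the constant term (10): p ∈ {1, 2, 5, 10}
  q divides the leading coefficient (3): q ∈ {1, 3}

All possible rational roots: -10, -5, -10/3, -2, -5/3, -1, -2/3, -1/3, 1/3, 2/3, 1, 5/3, 2, 10/3, 5, 10

-10, -5, -10/3, -2, -5/3, -1, -2/3, -1/3, 1/3, 2/3, 1, 5/3, 2, 10/3, 5, 10


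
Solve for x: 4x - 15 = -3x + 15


Starting with: 4x - 15 = -3x + 15
Move all x terms to left: (4 + 3)x = 15 + 15
Simplify: 7x = 30
Divide both sides by 7: x = 30/7

x = 30/7


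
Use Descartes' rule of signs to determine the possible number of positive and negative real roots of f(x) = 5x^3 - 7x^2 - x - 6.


Descartes' rule of signs:

For positive roots, count sign changes in f(x) = 5x^3 - 7x^2 - x - 6:
Signs of coefficients: +, -, -, -
Number of sign changes: 1
Possible positive real roots: 1

For negative roots, examine f(-x) = -5x^3 - 7x^2 + x - 6:
Signs of coefficients: -, -, +, -
Number of sign changes: 2
Possible negative real roots: 2, 0

Positive roots: 1; Negative roots: 2 or 0


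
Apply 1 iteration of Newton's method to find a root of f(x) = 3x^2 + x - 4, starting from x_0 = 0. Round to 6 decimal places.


Newton's method: x_(n+1) = x_n - f(x_n)/f'(x_n)
f(x) = 3x^2 + x - 4
f'(x) = 6x + 1

Iteration 1:
  f(0.000000) = -4.000000
  f'(0.000000) = 1.000000
  x_1 = 0.000000 - (-4.000000)/(1.000000) = 4.000000

x_1 = 4.000000


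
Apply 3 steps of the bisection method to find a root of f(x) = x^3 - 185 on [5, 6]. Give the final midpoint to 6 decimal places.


f(x) = x^3 - 185
f(5) = -60 < 0
f(6) = 31 > 0

Step 1: midpoint = (5.000000 + 6.000000)/2 = 5.500000
  f(5.500000) = -18.625000
  f(mid) < 0, so root is in [5.500000, 6.000000]

Step 2: midpoint = (5.500000 + 6.000000)/2 = 5.750000
  f(5.750000) = 5.109375
  f(mid) > 0, so root is in [5.500000, 5.750000]

Step 3: midpoint = (5.500000 + 5.750000)/2 = 5.625000
  f(5.625000) = -7.021484
  f(mid) < 0, so root is in [5.625000, 5.750000]

midpoint = 5.625000


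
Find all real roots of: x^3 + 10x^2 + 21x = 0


The constant term is 0, so x = 0 is a root. Factor out x:
  x(x^2 + 10x + 21) = 0
Solve the quadratic x^2 + 10x + 21 = 0: discriminant = 10^2 - 4(1)(21) = 100 - 84 = 16.
sqrt(16) = 4, so x = (-10 ± 4)/2: x = -3 or x = -7.

x = -7, x = -3, x = 0


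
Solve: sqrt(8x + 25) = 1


Square both sides: 8x + 25 = 1^2 = 1
8x = 1 - 25 = -24
x = -3
Check: sqrt(8*(-3) + 25) = sqrt(1) = 1 ✓

x = -3


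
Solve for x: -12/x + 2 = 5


Subtract 2 from both sides: -12/x = 3
Multiply both sides by x: -12 = 3 * x
Divide by 3: x = -4

x = -4


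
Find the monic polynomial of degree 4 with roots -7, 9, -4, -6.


A monic polynomial with roots -7, 9, -4, -6 is:
p(x) = (x + 7)(x - 9)(x + 4)(x + 6)
After multiplying by (x + 7): x + 7
After multiplying by (x - 9): x^2 - 2x - 63
After multiplying by (x + 4): x^3 + 2x^2 - 71x - 252
After multiplying by (x + 6): x^4 + 8x^3 - 59x^2 - 678x - 1512

x^4 + 8x^3 - 59x^2 - 678x - 1512


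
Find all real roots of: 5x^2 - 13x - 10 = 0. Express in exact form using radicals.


Using the quadratic formula: x = (-b ± sqrt(b^2 - 4ac)) / (2a)
Here a = 5, b = -13, c = -10
Discriminant = b^2 - 4ac = (-13)^2 - 4(5)(-10) = 169 + 200 = 369
Since discriminant = 369 > 0, there are two real roots.
x = (13 ± 3*sqrt(41)) / 10
Numerically: x ≈ 3.2209 or x ≈ -0.6209

x = (13 + 3*sqrt(41)) / 10 or x = (13 - 3*sqrt(41)) / 10


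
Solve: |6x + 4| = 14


An absolute value equation |expr| = 14 gives two cases:
Case 1: 6x + 4 = 14
  6x = 10, so x = 5/3
Case 2: 6x + 4 = -14
  6x = -18, so x = -3

x = -3, x = 5/3


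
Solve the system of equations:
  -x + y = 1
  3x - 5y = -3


Using Cramer's rule:
Determinant D = (-1)(-5) - (3)(1) = 5 - 3 = 2
Dx = (1)(-5) - (-3)(1) = -5 + 3 = -2
Dy = (-1)(-3) - (3)(1) = 3 - 3 = 0
x = Dx/D = -2/2 = -1
y = Dy/D = 0/2 = 0

x = -1, y = 0


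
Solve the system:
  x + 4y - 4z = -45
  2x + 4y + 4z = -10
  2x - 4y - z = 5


Using Cramer's rule. Expand each determinant along the first row.
D  = 1*[4*(-1) - 4*(-4)] - 4*[2*(-1) - 4*2] + (-4)*[2*(-4) - 4*2]
  = 1*(12) - 4*(-10) + (-4)*(-16) = 116
Dx = (-45)*[4*(-1) - 4*(-4)] - 4*[(-10)*(-1) - 4*5] + (-4)*[(-10)*(-4) - 4*5]
  = (-45)*(12) - 4*(-10) + (-4)*(20) = -580
Dy = 1*[(-10)*(-1) - 4*5] - (-45)*[2*(-1) - 4*2] + (-4)*[2*5 - (-10)*2]
  = 1*(-10) - (-45)*(-10) + (-4)*(30) = -580
Dz = 1*[4*5 - (-10)*(-4)] - 4*[2*5 - (-10)*2] + (-45)*[2*(-4) - 4*2]
  = 1*(-20) - 4*(30) + (-45)*(-16) = 580
x = Dx/D = -580/116 = -5, y = Dy/D = -580/116 = -5, z = Dz/D = 580/116 = 5
Check eq1: (1)(-5) + (4)(-5) + (-4)(5) = -45 = -45 ✓
Check eq2: (2)(-5) + (4)(-5) + (4)(5) = -10 = -10 ✓
Check eq3: (2)(-5) + (-4)(-5) + (-1)(5) = 5 = 5 ✓

x = -5, y = -5, z = 5


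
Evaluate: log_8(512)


We need the exponent such that 8^? = 512
8^3 = 512
Therefore log_8(512) = 3

3


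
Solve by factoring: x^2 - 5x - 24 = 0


We need two numbers that multiply to -24 and add to -5.
Those numbers are -8 and 3 (since (-8) * 3 = -24 and (-8) + 3 = -5).
So x^2 - 5x - 24 = (x - 8)(x + 3) = 0
Setting each factor to zero: x = 8 or x = -3

x = -3, x = 8


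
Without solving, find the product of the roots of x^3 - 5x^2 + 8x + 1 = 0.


By Vieta's formulas for x^3 + bx^2 + cx + d = 0:
  r1 + r2 + r3 = -b/a = 5
  r1*r2 + r1*r3 + r2*r3 = c/a = 8
  r1*r2*r3 = -d/a = -1


Product = -1


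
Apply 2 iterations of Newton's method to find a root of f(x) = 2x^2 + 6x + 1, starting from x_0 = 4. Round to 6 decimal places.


Newton's method: x_(n+1) = x_n - f(x_n)/f'(x_n)
f(x) = 2x^2 + 6x + 1
f'(x) = 4x + 6

Iteration 1:
  f(4.000000) = 57.000000
  f'(4.000000) = 22.000000
  x_1 = 4.000000 - (57.000000)/(22.000000) = 1.409091

Iteration 2:
  f(1.409091) = 13.425620
  f'(1.409091) = 11.636364
  x_2 = 1.409091 - (13.425620)/(11.636364) = 0.255327

x_2 = 0.255327


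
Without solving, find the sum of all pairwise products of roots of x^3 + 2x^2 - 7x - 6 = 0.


By Vieta's formulas for x^3 + bx^2 + cx + d = 0:
  r1 + r2 + r3 = -b/a = -2
  r1*r2 + r1*r3 + r2*r3 = c/a = -7
  r1*r2*r3 = -d/a = 6


Sum of pairwise products = -7


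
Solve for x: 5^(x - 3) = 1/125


Express both sides with the same base.
1/125 = 5^(-3)
Since the bases match, equate exponents: x - 3 = -3
So x = -3 - (-3) = 0

x = 0


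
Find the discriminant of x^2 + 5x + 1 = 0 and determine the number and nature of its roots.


For ax^2 + bx + c = 0, discriminant D = b^2 - 4ac
Here a = 1, b = 5, c = 1
D = (5)^2 - 4(1)(1) = 25 - 4 = 21

D = 21 > 0 but not a perfect square
The equation has 2 distinct real irrational roots.

Discriminant = 21, 2 distinct real irrational roots


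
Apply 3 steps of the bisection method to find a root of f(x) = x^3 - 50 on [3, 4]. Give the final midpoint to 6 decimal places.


f(x) = x^3 - 50
f(3) = -23 < 0
f(4) = 14 > 0

Step 1: midpoint = (3.000000 + 4.000000)/2 = 3.500000
  f(3.500000) = -7.125000
  f(mid) < 0, so root is in [3.500000, 4.000000]

Step 2: midpoint = (3.500000 + 4.000000)/2 = 3.750000
  f(3.750000) = 2.734375
  f(mid) > 0, so root is in [3.500000, 3.750000]

Step 3: midpoint = (3.500000 + 3.750000)/2 = 3.625000
  f(3.625000) = -2.365234
  f(mid) < 0, so root is in [3.625000, 3.750000]

midpoint = 3.625000


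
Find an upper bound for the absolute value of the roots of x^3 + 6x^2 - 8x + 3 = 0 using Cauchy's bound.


Cauchy's bound: all roots r satisfy |r| <= 1 + max(|a_i/a_n|) for i = 0,...,n-1
where a_n is the leading coefficient.

Coefficients: [1, 6, -8, 3]
Leading coefficient a_n = 1
Ratios |a_i/a_n|: 6, 8, 3
Maximum ratio: 8
Cauchy's bound: |r| <= 1 + 8 = 9

Upper bound = 9


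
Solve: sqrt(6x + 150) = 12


Square both sides: 6x + 150 = 12^2 = 144
6x = 144 - 150 = -6
x = -1
Check: sqrt(6*(-1) + 150) = sqrt(144) = 12 ✓

x = -1


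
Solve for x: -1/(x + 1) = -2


Multiply both sides by (x + 1): -1 = -2(x + 1)
Distribute: -1 = -2x - 2
-2x = -1 + 2 = 1
x = -1/2

x = -1/2


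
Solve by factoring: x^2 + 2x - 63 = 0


We need two numbers that multiply to -63 and add to 2.
Those numbers are 9 and -7 (since 9 * (-7) = -63 and 9 + (-7) = 2).
So x^2 + 2x - 63 = (x + 9)(x - 7) = 0
Setting each factor to zero: x = -9 or x = 7

x = -9, x = 7


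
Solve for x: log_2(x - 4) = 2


Convert to exponential form: x - 4 = 2^2 = 4
x = 4 + 4 = 8
Check: log_2(8 - 4) = log_2(4) = log_2(4) = 2 ✓

x = 8


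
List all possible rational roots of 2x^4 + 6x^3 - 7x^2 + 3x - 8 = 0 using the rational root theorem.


Rational root theorem: possible roots are ±p/q where:
  p divides the constant term (-8): p ∈ {1, 2, 4, 8}
  q divides the leading coefficient (2): q ∈ {1, 2}

All possible rational roots: -8, -4, -2, -1, -1/2, 1/2, 1, 2, 4, 8

-8, -4, -2, -1, -1/2, 1/2, 1, 2, 4, 8


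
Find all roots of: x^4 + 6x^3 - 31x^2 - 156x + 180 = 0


Let p(x) = x^4 + 6x^3 - 31x^2 - 156x + 180. By the rational root theorem (leading coefficient 1), any rational root is an integer divisor of 180: try ±1, ±2, ... in turn.
Test x = 1: value = 0 ✓, so (x - 1) is a factor.
Synthetic division by (x - 1): bring down 1; 1(1) + 6 = 7; 7(1) - 31 = -24; (-24)(1) - 156 = -180; (-180)(1) + 180 = 0 → quotient x^3 + 7x^2 - 24x - 180, remainder 0.
Continue with the quotient x^3 + 7x^2 - 24x - 180 (candidates must divide 180; re-test x = 1 first in case it repeats).
Test x = 1: value = -196 ≠ 0.
Test x = -1: value = -150 ≠ 0.
Test x = 2: value = -192 ≠ 0.
Test x = -2: value = -112 ≠ 0.
Test x = 3: value = -162 ≠ 0.
Test x = -3: value = -72 ≠ 0.
Test x = 4: value = -100 ≠ 0.
Test x = -4: value = -36 ≠ 0.
Test x = 5: value = 0 ✓, so (x - 5) is a factor.
Synthetic division by (x - 5): bring down 1; 1(5) + 7 = 12; 12(5) - 24 = 36; 36(5) - 180 = 0 → quotient x^2 + 12x + 36, remainder 0.
Solve the quadratic x^2 + 12x + 36 = 0: discriminant = 12^2 - 4(1)(36) = 144 - 144 = 0.
Discriminant = 0, so a double root: x = -12/2 = -6.
Collecting all roots found:

x = -6 (multiplicity 2), x = 1, x = 5


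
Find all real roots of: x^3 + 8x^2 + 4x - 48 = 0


Let p(x) = x^3 + 8x^2 + 4x - 48. By the rational root theorem (leading coefficient 1), any rational root is an integer divisor of 48: try ±1, ±2, ... in turn.
Test x = 1: value = -35 ≠ 0.
Test x = -1: value = -45 ≠ 0.
Test x = 2: value = 0 ✓, so (x - 2) is a factor.
Synthetic division by (x - 2): bring down 1; 1(2) + 8 = 10; 10(2) + 4 = 24; 24(2) - 48 = 0 → quotient x^2 + 10x + 24, remainder 0.
Solve the quadratic x^2 + 10x + 24 = 0: discriminant = 10^2 - 4(1)(24) = 100 - 96 = 4.
sqrt(4) = 2, so x = (-10 ± 2)/2: x = -4 or x = -6.

x = -6, x = -4, x = 2


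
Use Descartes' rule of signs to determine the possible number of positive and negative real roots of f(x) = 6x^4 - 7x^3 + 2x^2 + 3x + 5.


Descartes' rule of signs:

For positive roots, count sign changes in f(x) = 6x^4 - 7x^3 + 2x^2 + 3x + 5:
Signs of coefficients: +, -, +, +, +
Number of sign changes: 2
Possible positive real roots: 2, 0

For negative roots, examine f(-x) = 6x^4 + 7x^3 + 2x^2 - 3x + 5:
Signs of coefficients: +, +, +, -, +
Number of sign changes: 2
Possible negative real roots: 2, 0

Positive roots: 2 or 0; Negative roots: 2 or 0


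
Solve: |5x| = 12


An absolute value equation |expr| = 12 gives two cases:
Case 1: 5x = 12
  5x = 12, so x = 12/5
Case 2: 5x = -12
  5x = -12, so x = -12/5

x = -12/5, x = 12/5


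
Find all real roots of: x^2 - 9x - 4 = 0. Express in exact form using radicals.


Using the quadratic formula: x = (-b ± sqrt(b^2 - 4ac)) / (2a)
Here a = 1, b = -9, c = -4
Discriminant = b^2 - 4ac = (-9)^2 - 4(1)(-4) = 81 + 16 = 97
Since discriminant = 97 > 0, there are two real roots.
x = (9 ± sqrt(97)) / 2
Numerically: x ≈ 9.4244 or x ≈ -0.4244

x = (9 + sqrt(97)) / 2 or x = (9 - sqrt(97)) / 2


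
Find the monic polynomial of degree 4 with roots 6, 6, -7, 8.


A monic polynomial with roots 6, 6, -7, 8 is:
p(x) = (x - 6)(x - 6)(x + 7)(x - 8)
After multiplying by (x - 6): x - 6
After multiplying by (x - 6): x^2 - 12x + 36
After multiplying by (x + 7): x^3 - 5x^2 - 48x + 252
After multiplying by (x - 8): x^4 - 13x^3 - 8x^2 + 636x - 2016

x^4 - 13x^3 - 8x^2 + 636x - 2016


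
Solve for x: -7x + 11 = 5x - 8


Starting with: -7x + 11 = 5x - 8
Move all x terms to left: (-7 - 5)x = -8 - 11
Simplify: -12x = -19
Divide both sides by -12: x = 19/12

x = 19/12


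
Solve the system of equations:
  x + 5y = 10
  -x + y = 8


Using Cramer's rule:
Determinant D = (1)(1) - (-1)(5) = 1 + 5 = 6
Dx = (10)(1) - (8)(5) = 10 - 40 = -30
Dy = (1)(8) - (-1)(10) = 8 + 10 = 18
x = Dx/D = -30/6 = -5
y = Dy/D = 18/6 = 3

x = -5, y = 3


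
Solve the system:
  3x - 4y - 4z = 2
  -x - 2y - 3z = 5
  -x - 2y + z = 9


Using Cramer's rule. Expand each determinant along the first row.
D  = 3*[(-2)*1 - (-3)*(-2)] - (-4)*[(-1)*1 - (-3)*(-1)] + (-4)*[(-1)*(-2) - (-2)*(-1)]
  = 3*(-8) - (-4)*(-4) + (-4)*(0) = -40
Dx = 2*[(-2)*1 - (-3)*(-2)] - (-4)*[5*1 - (-3)*9] + (-4)*[5*(-2) - (-2)*9]
  = 2*(-8) - (-4)*(32) + (-4)*(8) = 80
Dy = 3*[5*1 - (-3)*9] - 2*[(-1)*1 - (-3)*(-1)] + (-4)*[(-1)*9 - 5*(-1)]
  = 3*(32) - 2*(-4) + (-4)*(-4) = 120
Dz = 3*[(-2)*9 - 5*(-2)] - (-4)*[(-1)*9 - 5*(-1)] + 2*[(-1)*(-2) - (-2)*(-1)]
  = 3*(-8) - (-4)*(-4) + 2*(0) = -40
x = Dx/D = 80/-40 = -2, y = Dy/D = 120/-40 = -3, z = Dz/D = -40/-40 = 1
Check eq1: (3)(-2) + (-4)(-3) + (-4)(1) = 2 = 2 ✓
Check eq2: (-1)(-2) + (-2)(-3) + (-3)(1) = 5 = 5 ✓
Check eq3: (-1)(-2) + (-2)(-3) + (1)(1) = 9 = 9 ✓

x = -2, y = -3, z = 1


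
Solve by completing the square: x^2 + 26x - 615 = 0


Start: x^2 + 26x - 615 = 0
Move constant: x^2 + 26x = 615
Half of 26 is 13, squared is 169
Add 169 to both sides: x^2 + 26x + 169 = 784
(x + 13)^2 = 784
x + 13 = ±28
x = -13 + 28 = 15 or x = -13 - 28 = -41

x = -41, x = 15


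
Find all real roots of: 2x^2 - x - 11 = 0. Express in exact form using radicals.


Using the quadratic formula: x = (-b ± sqrt(b^2 - 4ac)) / (2a)
Here a = 2, b = -1, c = -11
Discriminant = b^2 - 4ac = (-1)^2 - 4(2)(-11) = 1 + 88 = 89
Since discriminant = 89 > 0, there are two real roots.
x = (1 ± sqrt(89)) / 4
Numerically: x ≈ 2.6085 or x ≈ -2.1085

x = (1 + sqrt(89)) / 4 or x = (1 - sqrt(89)) / 4


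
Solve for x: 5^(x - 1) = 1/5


Express both sides with the same base.
1/5 = 5^(-1)
Since the bases match, equate exponents: x - 1 = -1
So x = -1 - (-1) = 0

x = 0


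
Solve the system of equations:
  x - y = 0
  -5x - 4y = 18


Using Cramer's rule:
Determinant D = (1)(-4) - (-5)(-1) = -4 - 5 = -9
Dx = (0)(-4) - (18)(-1) = 0 + 18 = 18
Dy = (1)(18) - (-5)(0) = 18 - 0 = 18
x = Dx/D = 18/-9 = -2
y = Dy/D = 18/-9 = -2

x = -2, y = -2


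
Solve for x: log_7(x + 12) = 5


Convert to exponential form: x + 12 = 7^5 = 16807
x = 16807 - 12 = 16795
Check: log_7(16795 + 12) = log_7(16807) = log_7(16807) = 5 ✓

x = 16795


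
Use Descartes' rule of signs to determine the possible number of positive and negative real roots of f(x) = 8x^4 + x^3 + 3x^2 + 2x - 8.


Descartes' rule of signs:

For positive roots, count sign changes in f(x) = 8x^4 + x^3 + 3x^2 + 2x - 8:
Signs of coefficients: +, +, +, +, -
Number of sign changes: 1
Possible positive real roots: 1

For negative roots, examine f(-x) = 8x^4 - x^3 + 3x^2 - 2x - 8:
Signs of coefficients: +, -, +, -, -
Number of sign changes: 3
Possible negative real roots: 3, 1

Positive roots: 1; Negative roots: 3 or 1


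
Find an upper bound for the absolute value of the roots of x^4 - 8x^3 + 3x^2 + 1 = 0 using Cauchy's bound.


Cauchy's bound: all roots r satisfy |r| <= 1 + max(|a_i/a_n|) for i = 0,...,n-1
where a_n is the leading coefficient.

Coefficients: [1, -8, 3, 0, 1]
Leading coefficient a_n = 1
Ratios |a_i/a_n|: 8, 3, 0, 1
Maximum ratio: 8
Cauchy's bound: |r| <= 1 + 8 = 9

Upper bound = 9


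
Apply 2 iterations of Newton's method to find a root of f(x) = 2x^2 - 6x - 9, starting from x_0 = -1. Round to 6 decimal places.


Newton's method: x_(n+1) = x_n - f(x_n)/f'(x_n)
f(x) = 2x^2 - 6x - 9
f'(x) = 4x - 6

Iteration 1:
  f(-1.000000) = -1.000000
  f'(-1.000000) = -10.000000
  x_1 = -1.000000 - (-1.000000)/(-10.000000) = -1.100000

Iteration 2:
  f(-1.100000) = 0.020000
  f'(-1.100000) = -10.400000
  x_2 = -1.100000 - (0.020000)/(-10.400000) = -1.098077

x_2 = -1.098077


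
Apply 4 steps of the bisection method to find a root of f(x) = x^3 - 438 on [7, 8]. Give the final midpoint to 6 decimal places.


f(x) = x^3 - 438
f(7) = -95 < 0
f(8) = 74 > 0

Step 1: midpoint = (7.000000 + 8.000000)/2 = 7.500000
  f(7.500000) = -16.125000
  f(mid) < 0, so root is in [7.500000, 8.000000]

Step 2: midpoint = (7.500000 + 8.000000)/2 = 7.750000
  f(7.750000) = 27.484375
  f(mid) > 0, so root is in [7.500000, 7.750000]

Step 3: midpoint = (7.500000 + 7.750000)/2 = 7.625000
  f(7.625000) = 5.322266
  f(mid) > 0, so root is in [7.500000, 7.625000]

Step 4: midpoint = (7.500000 + 7.625000)/2 = 7.562500
  f(7.562500) = -5.489990
  f(mid) < 0, so root is in [7.562500, 7.625000]

midpoint = 7.562500


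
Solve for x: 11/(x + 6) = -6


Multiply both sides by (x + 6): 11 = -6(x + 6)
Distribute: 11 = -6x - 36
-6x = 11 + 36 = 47
x = -47/6

x = -47/6


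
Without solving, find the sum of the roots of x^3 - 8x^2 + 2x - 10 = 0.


By Vieta's formulas for x^3 + bx^2 + cx + d = 0:
  r1 + r2 + r3 = -b/a = 8
  r1*r2 + r1*r3 + r2*r3 = c/a = 2
  r1*r2*r3 = -d/a = 10


Sum = 8


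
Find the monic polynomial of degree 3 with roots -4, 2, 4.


A monic polynomial with roots -4, 2, 4 is:
p(x) = (x + 4)(x - 2)(x - 4)
After multiplying by (x + 4): x + 4
After multiplying by (x - 2): x^2 + 2x - 8
After multiplying by (x - 4): x^3 - 2x^2 - 16x + 32

x^3 - 2x^2 - 16x + 32


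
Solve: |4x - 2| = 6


An absolute value equation |expr| = 6 gives two cases:
Case 1: 4x - 2 = 6
  4x = 8, so x = 2
Case 2: 4x - 2 = -6
  4x = -4, so x = -1

x = -1, x = 2


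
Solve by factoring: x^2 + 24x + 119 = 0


We need two numbers that multiply to 119 and add to 24.
Those numbers are 7 and 17 (since 7 * 17 = 119 and 7 + 17 = 24).
So x^2 + 24x + 119 = (x + 7)(x + 17) = 0
Setting each factor to zero: x = -7 or x = -17

x = -17, x = -7


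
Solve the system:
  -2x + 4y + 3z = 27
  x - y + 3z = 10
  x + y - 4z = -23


Using Cramer's rule. Expand each determinant along the first row.
D  = (-2)*[(-1)*(-4) - 3*1] - 4*[1*(-4) - 3*1] + 3*[1*1 - (-1)*1]
  = (-2)*(1) - 4*(-7) + 3*(2) = 32
Dx = 27*[(-1)*(-4) - 3*1] - 4*[10*(-4) - 3*(-23)] + 3*[10*1 - (-1)*(-23)]
  = 27*(1) - 4*(29) + 3*(-13) = -128
Dy = (-2)*[10*(-4) - 3*(-23)] - 27*[1*(-4) - 3*1] + 3*[1*(-23) - 10*1]
  = (-2)*(29) - 27*(-7) + 3*(-33) = 32
Dz = (-2)*[(-1)*(-23) - 10*1] - 4*[1*(-23) - 10*1] + 27*[1*1 - (-1)*1]
  = (-2)*(13) - 4*(-33) + 27*(2) = 160
x = Dx/D = -128/32 = -4, y = Dy/D = 32/32 = 1, z = Dz/D = 160/32 = 5
Check eq1: (-2)(-4) + (4)(1) + (3)(5) = 27 = 27 ✓
Check eq2: (1)(-4) + (-1)(1) + (3)(5) = 10 = 10 ✓
Check eq3: (1)(-4) + (1)(1) + (-4)(5) = -23 = -23 ✓

x = -4, y = 1, z = 5


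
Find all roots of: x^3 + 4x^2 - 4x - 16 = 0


Let p(x) = x^3 + 4x^2 - 4x - 16. By the rational root theorem (leading coefficient 1), any rational root is an integer divisor of 16: try ±1, ±2, ... in turn.
Test x = 1: value = -15 ≠ 0.
Test x = -1: value = -9 ≠ 0.
Test x = 2: value = 0 ✓, so (x - 2) is a factor.
Synthetic division by (x - 2): bring down 1; 1(2) + 4 = 6; 6(2) - 4 = 8; 8(2) - 16 = 0 → quotient x^2 + 6x + 8, remainder 0.
Solve the quadratic x^2 + 6x + 8 = 0: discriminant = 6^2 - 4(1)(8) = 36 - 32 = 4.
sqrt(4) = 2, so x = (-6 ± 2)/2: x = -2 or x = -4.
Collecting all roots found:

x = -4, x = -2, x = 2


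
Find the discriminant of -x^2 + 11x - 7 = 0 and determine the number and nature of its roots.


For ax^2 + bx + c = 0, discriminant D = b^2 - 4ac
Here a = -1, b = 11, c = -7
D = (11)^2 - 4(-1)(-7) = 121 - 28 = 93

D = 93 > 0 but not a perfect square
The equation has 2 distinct real irrational roots.

Discriminant = 93, 2 distinct real irrational roots


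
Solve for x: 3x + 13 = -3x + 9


Starting with: 3x + 13 = -3x + 9
Move all x terms to left: (3 + 3)x = 9 - 13
Simplify: 6x = -4
Divide both sides by 6: x = -2/3

x = -2/3


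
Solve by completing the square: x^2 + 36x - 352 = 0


Start: x^2 + 36x - 352 = 0
Move constant: x^2 + 36x = 352
Half of 36 is 18, squared is 324
Add 324 to both sides: x^2 + 36x + 324 = 676
(x + 18)^2 = 676
x + 18 = ±26
x = -18 + 26 = 8 or x = -18 - 26 = -44

x = -44, x = 8


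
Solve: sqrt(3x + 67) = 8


Square both sides: 3x + 67 = 8^2 = 64
3x = 64 - 67 = -3
x = -1
Check: sqrt(3*(-1) + 67) = sqrt(64) = 8 ✓

x = -1


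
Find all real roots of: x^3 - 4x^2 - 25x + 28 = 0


Let p(x) = x^3 - 4x^2 - 25x + 28. By the rational root theorem (leading coefficient 1), any rational root is an integer divisor of 28: try ±1, ±2, ... in turn.
Test x = 1: value = 0 ✓, so (x - 1) is a factor.
Synthetic division by (x - 1): bring down 1; 1(1) - 4 = -3; (-3)(1) - 25 = -28; (-28)(1) + 28 = 0 → quotient x^2 - 3x - 28, remainder 0.
Solve the quadratic x^2 - 3x - 28 = 0: discriminant = (-3)^2 - 4(1)(-28) = 9 + 112 = 121.
sqrt(121) = 11, so x = (3 ± 11)/2: x = 7 or x = -4.

x = -4, x = 1, x = 7


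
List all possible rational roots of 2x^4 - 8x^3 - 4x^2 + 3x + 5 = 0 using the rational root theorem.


Rational root theorem: possible roots are ±p/q where:
  p divides the constant term (5): p ∈ {1, 5}
  q divides the leading coefficient (2): q ∈ {1, 2}

All possible rational roots: -5, -5/2, -1, -1/2, 1/2, 1, 5/2, 5

-5, -5/2, -1, -1/2, 1/2, 1, 5/2, 5


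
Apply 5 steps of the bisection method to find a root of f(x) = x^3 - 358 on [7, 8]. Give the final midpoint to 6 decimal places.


f(x) = x^3 - 358
f(7) = -15 < 0
f(8) = 154 > 0

Step 1: midpoint = (7.000000 + 8.000000)/2 = 7.500000
  f(7.500000) = 63.875000
  f(mid) > 0, so root is in [7.000000, 7.500000]

Step 2: midpoint = (7.000000 + 7.500000)/2 = 7.250000
  f(7.250000) = 23.078125
  f(mid) > 0, so root is in [7.000000, 7.250000]

Step 3: midpoint = (7.000000 + 7.250000)/2 = 7.125000
  f(7.125000) = 3.705078
  f(mid) > 0, so root is in [7.000000, 7.125000]

Step 4: midpoint = (7.000000 + 7.125000)/2 = 7.062500
  f(7.062500) = -5.730225
  f(mid) < 0, so root is in [7.062500, 7.125000]

Step 5: midpoint = (7.062500 + 7.125000)/2 = 7.093750
  f(7.093750) = -1.033356
  f(mid) < 0, so root is in [7.093750, 7.125000]

midpoint = 7.093750


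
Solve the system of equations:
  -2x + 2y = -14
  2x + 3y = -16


Using Cramer's rule:
Determinant D = (-2)(3) - (2)(2) = -6 - 4 = -10
Dx = (-14)(3) - (-16)(2) = -42 + 32 = -10
Dy = (-2)(-16) - (2)(-14) = 32 + 28 = 60
x = Dx/D = -10/-10 = 1
y = Dy/D = 60/-10 = -6

x = 1, y = -6


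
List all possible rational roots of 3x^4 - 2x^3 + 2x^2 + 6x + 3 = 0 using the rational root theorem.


Rational root theorem: possible roots are ±p/q where:
  p divides the constant term (3): p ∈ {1, 3}
  q divides the leading coefficient (3): q ∈ {1, 3}

All possible rational roots: -3, -1, -1/3, 1/3, 1, 3

-3, -1, -1/3, 1/3, 1, 3


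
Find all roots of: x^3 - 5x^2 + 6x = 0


The constant term is 0, so x = 0 is a root. Factor out x:
  x^2 - 5x + 6 = 0
Solve the quadratic x^2 - 5x + 6 = 0: discriminant = (-5)^2 - 4(1)(6) = 25 - 24 = 1.
sqrt(1) = 1, so x = (5 ± 1)/2: x = 3 or x = 2.
Collecting all roots found:

x = 0, x = 2, x = 3


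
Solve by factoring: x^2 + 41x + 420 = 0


We need two numbers that multiply to 420 and add to 41.
Those numbers are 21 and 20 (since 21 * 20 = 420 and 21 + 20 = 41).
So x^2 + 41x + 420 = (x + 21)(x + 20) = 0
Setting each factor to zero: x = -21 or x = -20

x = -21, x = -20


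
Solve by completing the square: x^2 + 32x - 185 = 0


Start: x^2 + 32x - 185 = 0
Move constant: x^2 + 32x = 185
Half of 32 is 16, squared is 256
Add 256 to both sides: x^2 + 32x + 256 = 441
(x + 16)^2 = 441
x + 16 = ±21
x = -16 + 21 = 5 or x = -16 - 21 = -37

x = -37, x = 5


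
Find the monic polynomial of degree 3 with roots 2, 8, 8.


A monic polynomial with roots 2, 8, 8 is:
p(x) = (x - 2)(x - 8)(x - 8)
After multiplying by (x - 2): x - 2
After multiplying by (x - 8): x^2 - 10x + 16
After multiplying by (x - 8): x^3 - 18x^2 + 96x - 128

x^3 - 18x^2 + 96x - 128


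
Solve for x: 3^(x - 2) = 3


Express both sides with the same base.
3 = 3^1
Since the bases match, equate exponents: x - 2 = 1
So x = 1 - (-2) = 3

x = 3


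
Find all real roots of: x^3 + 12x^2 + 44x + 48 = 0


Let p(x) = x^3 + 12x^2 + 44x + 48. By the rational root theorem (leading coefficient 1), any rational root is an integer divisor of 48: try ±1, ±2, ... in turn.
Test x = 1: value = 105 ≠ 0.
Test x = -1: value = 15 ≠ 0.
Test x = 2: value = 192 ≠ 0.
Test x = -2: value = 0 ✓, so (x + 2) is a factor.
Synthetic division by (x + 2): bring down 1; 1(-2) + 12 = 10; 10(-2) + 44 = 24; 24(-2) + 48 = 0 → quotient x^2 + 10x + 24, remainder 0.
Solve the quadratic x^2 + 10x + 24 = 0: discriminant = 10^2 - 4(1)(24) = 100 - 96 = 4.
sqrt(4) = 2, so x = (-10 ± 2)/2: x = -4 or x = -6.

x = -6, x = -4, x = -2


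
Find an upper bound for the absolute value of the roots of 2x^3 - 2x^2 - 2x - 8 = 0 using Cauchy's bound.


Cauchy's bound: all roots r satisfy |r| <= 1 + max(|a_i/a_n|) for i = 0,...,n-1
where a_n is the leading coefficient.

Coefficients: [2, -2, -2, -8]
Leading coefficient a_n = 2
Ratios |a_i/a_n|: 1, 1, 4
Maximum ratio: 4
Cauchy's bound: |r| <= 1 + 4 = 5

Upper bound = 5


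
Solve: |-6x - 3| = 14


An absolute value equation |expr| = 14 gives two cases:
Case 1: -6x - 3 = 14
  -6x = 17, so x = -17/6
Case 2: -6x - 3 = -14
  -6x = -11, so x = 11/6

x = -17/6, x = 11/6


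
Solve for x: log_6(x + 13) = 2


Convert to exponential form: x + 13 = 6^2 = 36
x = 36 - 13 = 23
Check: log_6(23 + 13) = log_6(36) = log_6(36) = 2 ✓

x = 23


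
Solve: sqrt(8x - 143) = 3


Square both sides: 8x - 143 = 3^2 = 9
8x = 9 + 143 = 152
x = 19
Check: sqrt(8*19 - 143) = sqrt(9) = 3 ✓

x = 19


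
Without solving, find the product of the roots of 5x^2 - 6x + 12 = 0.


By Vieta's formulas for ax^2 + bx + c = 0:
  Sum of roots = -b/a
  Product of roots = c/a

Here a = 5, b = -6, c = 12
Sum = -(-6)/5 = 6/5
Product = 12/5 = 12/5

Product = 12/5


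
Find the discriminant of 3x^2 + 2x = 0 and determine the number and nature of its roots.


For ax^2 + bx + c = 0, discriminant D = b^2 - 4ac
Here a = 3, b = 2, c = 0
D = (2)^2 - 4(3)(0) = 4 - 0 = 4

D = 4 > 0 and is a perfect square (sqrt = 2)
The equation has 2 distinct real rational roots.

Discriminant = 4, 2 distinct real rational roots


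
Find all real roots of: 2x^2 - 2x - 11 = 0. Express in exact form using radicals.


Using the quadratic formula: x = (-b ± sqrt(b^2 - 4ac)) / (2a)
Here a = 2, b = -2, c = -11
Discriminant = b^2 - 4ac = (-2)^2 - 4(2)(-11) = 4 + 88 = 92
Since discriminant = 92 > 0, there are two real roots.
x = (2 ± 2*sqrt(23)) / 4
Simplifying: x = (1 ± sqrt(23)) / 2
Numerically: x ≈ 2.8979 or x ≈ -1.8979

x = (1 + sqrt(23)) / 2 or x = (1 - sqrt(23)) / 2


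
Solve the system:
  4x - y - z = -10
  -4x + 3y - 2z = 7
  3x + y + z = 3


Using Cramer's rule. Expand each determinant along the first row.
D  = 4*[3*1 - (-2)*1] - (-1)*[(-4)*1 - (-2)*3] + (-1)*[(-4)*1 - 3*3]
  = 4*(5) - (-1)*(2) + (-1)*(-13) = 35
Dx = (-10)*[3*1 - (-2)*1] - (-1)*[7*1 - (-2)*3] + (-1)*[7*1 - 3*3]
  = (-10)*(5) - (-1)*(13) + (-1)*(-2) = -35
Dy = 4*[7*1 - (-2)*3] - (-10)*[(-4)*1 - (-2)*3] + (-1)*[(-4)*3 - 7*3]
  = 4*(13) - (-10)*(2) + (-1)*(-33) = 105
Dz = 4*[3*3 - 7*1] - (-1)*[(-4)*3 - 7*3] + (-10)*[(-4)*1 - 3*3]
  = 4*(2) - (-1)*(-33) + (-10)*(-13) = 105
x = Dx/D = -35/35 = -1, y = Dy/D = 105/35 = 3, z = Dz/D = 105/35 = 3
Check eq1: (4)(-1) + (-1)(3) + (-1)(3) = -10 = -10 ✓
Check eq2: (-4)(-1) + (3)(3) + (-2)(3) = 7 = 7 ✓
Check eq3: (3)(-1) + (1)(3) + (1)(3) = 3 = 3 ✓

x = -1, y = 3, z = 3


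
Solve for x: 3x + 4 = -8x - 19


Starting with: 3x + 4 = -8x - 19
Move all x terms to left: (3 + 8)x = -19 - 4
Simplify: 11x = -23
Divide both sides by 11: x = -23/11

x = -23/11


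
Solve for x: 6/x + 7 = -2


Subtract 7 from both sides: 6/x = -9
Multiply both sides by x: 6 = -9 * x
Divide by -9: x = -2/3

x = -2/3


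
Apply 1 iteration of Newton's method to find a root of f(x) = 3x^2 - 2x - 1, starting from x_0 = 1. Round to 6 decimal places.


Newton's method: x_(n+1) = x_n - f(x_n)/f'(x_n)
f(x) = 3x^2 - 2x - 1
f'(x) = 6x - 2

Iteration 1:
  f(1.000000) = 0.000000
  f'(1.000000) = 4.000000
  x_1 = 1.000000 - (0.000000)/(4.000000) = 1.000000

x_1 = 1.000000


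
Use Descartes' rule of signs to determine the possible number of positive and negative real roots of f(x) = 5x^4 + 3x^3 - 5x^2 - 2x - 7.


Descartes' rule of signs:

For positive roots, count sign changes in f(x) = 5x^4 + 3x^3 - 5x^2 - 2x - 7:
Signs of coefficients: +, +, -, -, -
Number of sign changes: 1
Possible positive real roots: 1

For negative roots, examine f(-x) = 5x^4 - 3x^3 - 5x^2 + 2x - 7:
Signs of coefficients: +, -, -, +, -
Number of sign changes: 3
Possible negative real roots: 3, 1

Positive roots: 1; Negative roots: 3 or 1


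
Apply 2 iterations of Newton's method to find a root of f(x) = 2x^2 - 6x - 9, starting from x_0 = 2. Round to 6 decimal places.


Newton's method: x_(n+1) = x_n - f(x_n)/f'(x_n)
f(x) = 2x^2 - 6x - 9
f'(x) = 4x - 6

Iteration 1:
  f(2.000000) = -13.000000
  f'(2.000000) = 2.000000
  x_1 = 2.000000 - (-13.000000)/(2.000000) = 8.500000

Iteration 2:
  f(8.500000) = 84.500000
  f'(8.500000) = 28.000000
  x_2 = 8.500000 - (84.500000)/(28.000000) = 5.482143

x_2 = 5.482143


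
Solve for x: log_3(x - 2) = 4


Convert to exponential form: x - 2 = 3^4 = 81
x = 81 + 2 = 83
Check: log_3(83 - 2) = log_3(81) = log_3(81) = 4 ✓

x = 83


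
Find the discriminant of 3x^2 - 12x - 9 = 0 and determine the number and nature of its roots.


For ax^2 + bx + c = 0, discriminant D = b^2 - 4ac
Here a = 3, b = -12, c = -9
D = (-12)^2 - 4(3)(-9) = 144 + 108 = 252

D = 252 > 0 but not a perfect square
The equation has 2 distinct real irrational roots.

Discriminant = 252, 2 distinct real irrational roots


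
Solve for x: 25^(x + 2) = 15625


Express both sides with the same base.
15625 = 25^3
Since the bases match, equate exponents: x + 2 = 3
So x = 3 - (2) = 1

x = 1


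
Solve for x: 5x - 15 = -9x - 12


Starting with: 5x - 15 = -9x - 12
Move all x terms to left: (5 + 9)x = -12 + 15
Simplify: 14x = 3
Divide both sides by 14: x = 3/14

x = 3/14


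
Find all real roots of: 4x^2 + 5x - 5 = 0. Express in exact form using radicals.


Using the quadratic formula: x = (-b ± sqrt(b^2 - 4ac)) / (2a)
Here a = 4, b = 5, c = -5
Discriminant = b^2 - 4ac = 5^2 - 4(4)(-5) = 25 + 80 = 105
Since discriminant = 105 > 0, there are two real roots.
x = (-5 ± sqrt(105)) / 8
Numerically: x ≈ 0.6559 or x ≈ -1.9059

x = (-5 + sqrt(105)) / 8 or x = (-5 - sqrt(105)) / 8
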